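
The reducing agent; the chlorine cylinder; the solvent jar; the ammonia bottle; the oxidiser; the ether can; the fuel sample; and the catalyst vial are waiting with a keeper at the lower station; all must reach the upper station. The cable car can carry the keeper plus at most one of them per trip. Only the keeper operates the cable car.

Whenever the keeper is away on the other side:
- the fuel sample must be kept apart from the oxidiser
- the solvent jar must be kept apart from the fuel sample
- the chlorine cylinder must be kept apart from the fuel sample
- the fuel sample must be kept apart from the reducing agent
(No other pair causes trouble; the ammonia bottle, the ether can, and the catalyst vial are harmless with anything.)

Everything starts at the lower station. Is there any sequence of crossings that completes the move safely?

No

Following every safe sequence of crossings from the start, the most of the 8 that can be at the upper station as the cable car arrives there on crossings 1, 3, 5, 7, 9 is 1, 2, 3, 4, 5 respectively; the best ever achieved is 5 of 8.
From crossing 11 on, no configuration arises that was not already reachable earlier: only 88 distinct safe configurations (who is on which side, and where the cable car is) can ever be reached, none of them has everyone across, and every continuation just revisits them. So no valid plan exists.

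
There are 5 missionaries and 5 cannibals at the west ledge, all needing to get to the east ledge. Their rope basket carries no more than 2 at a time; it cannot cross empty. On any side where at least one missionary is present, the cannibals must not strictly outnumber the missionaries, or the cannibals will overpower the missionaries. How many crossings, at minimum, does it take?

impossible

Following every safe sequence of crossings from the start, the most of the 10 that can be at the east ledge as the rope basket arrives there on crossings 1, 3, 5, 7 is 2, 3, 4, 5 respectively; the best ever achieved is 5 of 10.
From crossing 9 on, no configuration arises that was not already reachable earlier: only 13 distinct safe configurations (who is on which side, and where the rope basket is) can ever be reached, none of them has everyone across, and every continuation just revisits them. They are: 0 missionaries + 0 cannibals across (rope basket back at the start); 0 missionaries + 1 cannibal across (rope basket there); 0 missionaries + 1 cannibal across (rope basket back at the start); 0 missionaries + 2 cannibals across (rope basket there); 0 missionaries + 2 cannibals across (rope basket back at the start); 0 missionaries + 3 cannibals across (rope basket there); 0 missionaries + 3 cannibals across (rope basket back at the start); 0 missionaries + 4 cannibals across (rope basket there); 0 missionaries + 4 cannibals across (rope basket back at the start); 0 missionaries + 5 cannibals across (rope basket there); 1 missionary + 1 cannibal across (rope basket there); 1 missionary + 1 cannibal across (rope basket back at the start); 2 missionaries + 2 cannibals across (rope basket there). So no valid plan exists.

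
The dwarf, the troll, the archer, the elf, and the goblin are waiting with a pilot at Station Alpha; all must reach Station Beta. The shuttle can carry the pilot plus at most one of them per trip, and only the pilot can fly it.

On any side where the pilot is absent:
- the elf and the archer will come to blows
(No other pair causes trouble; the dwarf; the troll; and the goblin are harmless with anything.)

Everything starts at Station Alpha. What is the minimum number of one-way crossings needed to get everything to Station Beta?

Counting alone: the pilot can take at most 1 across per trip to Station Beta, so moving all 5 needs at least 5 loaded trips out, with a return between consecutive ones — at least 9 crossings.
The plan below uses exactly 9 crossings, so it is optimal:
1. Pilot goes to Station Beta with the archer.  [Station Alpha: the dwarf, the elf, the goblin, the troll | Station Beta: the archer]
2. Pilot goes back to Station Alpha alone.  [Station Alpha: the dwarf, the elf, the goblin, the troll | Station Beta: the archer]
3. Pilot goes to Station Beta with the dwarf.  [Station Alpha: the elf, the goblin, the troll | Station Beta: the archer, the dwarf]
4. Pilot goes back to Station Alpha alone.  [Station Alpha: the elf, the goblin, the troll | Station Beta: the archer, the dwarf]
5. Pilot goes to Station Beta with the troll.  [Station Alpha: the elf, the goblin | Station Beta: the archer, the dwarf, the troll]
6. Pilot goes back to Station Alpha alone.  [Station Alpha: the elf, the goblin | Station Beta: the archer, the dwarf, the troll]
7. Pilot goes to Station Beta with the goblin.  [Station Alpha: the elf | Station Beta: the archer, the dwarf, the goblin, the troll]
8. Pilot goes back to Station Alpha alone.  [Station Alpha: the elf | Station Beta: the archer, the dwarf, the goblin, the troll]
9. Pilot goes to Station Beta with the elf.  [Station Alpha: — | Station Beta: the archer, the dwarf, the elf, the goblin, the troll]

9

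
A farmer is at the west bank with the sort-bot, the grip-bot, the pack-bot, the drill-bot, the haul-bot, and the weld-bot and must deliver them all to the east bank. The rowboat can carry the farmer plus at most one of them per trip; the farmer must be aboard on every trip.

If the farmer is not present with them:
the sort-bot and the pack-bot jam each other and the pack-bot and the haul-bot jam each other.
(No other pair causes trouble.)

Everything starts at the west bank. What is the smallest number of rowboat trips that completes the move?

Counting alone: the farmer can take at most 1 across per trip to the east bank, so moving all 6 needs at least 6 loaded trips out, with a return between consecutive ones — at least 11 crossings.
The safety rule pushes this higher. Following every safe sequence of crossings, the most of the 6 that can be at the east bank as the rowboat arrives there on crossing 11 is 5 — never all 6.
So no plan with fewer than 13 crossings exists, and this one achieves 13:
1. Farmer goes to the east bank with the pack-bot.
2. Farmer goes back to the west bank alone.
3. Farmer goes to the east bank with the sort-bot.
4. Farmer goes back to the west bank with the pack-bot.
5. Farmer goes to the east bank with the haul-bot.
6. Farmer goes back to the west bank alone.
7. Farmer goes to the east bank with the grip-bot.
8. Farmer goes back to the west bank alone.
9. Farmer goes to the east bank with the drill-bot.
10. Farmer goes back to the west bank alone.
11. Farmer goes to the east bank with the weld-bot.
12. Farmer goes back to the west bank alone.
13. Farmer goes to the east bank with the pack-bot.

13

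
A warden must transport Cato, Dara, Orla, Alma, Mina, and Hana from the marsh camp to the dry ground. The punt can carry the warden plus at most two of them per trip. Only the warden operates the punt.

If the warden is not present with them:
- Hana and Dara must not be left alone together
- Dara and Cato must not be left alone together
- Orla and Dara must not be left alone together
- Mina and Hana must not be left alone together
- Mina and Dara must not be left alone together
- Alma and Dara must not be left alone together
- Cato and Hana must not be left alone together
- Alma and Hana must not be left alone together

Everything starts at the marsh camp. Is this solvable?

No

Following every safe sequence of crossings from the start, the most of the 6 that can be at the dry ground as the punt arrives there on crossings 1, 3, 5 is 2, 3, 4 respectively; the best ever achieved is 4 of 6.
From crossing 7 on, no configuration arises that was not already reachable earlier: only 19 distinct safe configurations (who is on which side, and where the punt is) can ever be reached, none of them has everyone across, and every continuation just revisits them. So no valid plan exists.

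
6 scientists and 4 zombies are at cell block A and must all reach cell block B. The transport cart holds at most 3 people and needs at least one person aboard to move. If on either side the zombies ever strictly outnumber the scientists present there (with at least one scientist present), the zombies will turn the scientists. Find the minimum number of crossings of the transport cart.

9

Counting alone: each trip to cell block B takes at most 3 across and each return brings at least 1 back, so after t trips out (and t−1 returns) at most 3t − (t−1) of the 10 are across; that first reaches 10 at t = 5, so at least 9 crossings are needed.
The plan below uses exactly 9 crossings, so it is optimal:
1. 2 zombies → cell block B.  (cell block A: 6S 2Z; cell block B: 0S 2Z)
2. 1 zombie ← cell block A.  (cell block A: 6S 3Z; cell block B: 0S 1Z)
3. 3 zombies → cell block B.  (cell block A: 6S 0Z; cell block B: 0S 4Z)
4. 1 zombie ← cell block A.  (cell block A: 6S 1Z; cell block B: 0S 3Z)
5. 3 scientists → cell block B.  (cell block A: 3S 1Z; cell block B: 3S 3Z)
6. 1 zombie ← cell block A.  (cell block A: 3S 2Z; cell block B: 3S 2Z)
7. 1 scientist and 2 zombies → cell block B.  (cell block A: 2S 0Z; cell block B: 4S 4Z)
8. 1 zombie ← cell block A.  (cell block A: 2S 1Z; cell block B: 4S 3Z)
9. 2 scientists and 1 zombie → cell block B.  (cell block A: 0S 0Z; cell block B: 6S 4Z)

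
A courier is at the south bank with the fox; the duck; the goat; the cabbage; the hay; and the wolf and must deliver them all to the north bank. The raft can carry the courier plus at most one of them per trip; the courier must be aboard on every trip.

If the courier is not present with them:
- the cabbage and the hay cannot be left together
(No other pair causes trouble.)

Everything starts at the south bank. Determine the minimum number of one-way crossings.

Counting alone: the courier can take at most 1 across per trip to the north bank, so moving all 6 needs at least 6 loaded trips out, with a return between consecutive ones — at least 11 crossings.
The plan below uses exactly 11 crossings, so it is optimal:
1. Courier goes to the north bank with the cabbage.  [the south bank: the duck, the fox, the goat, the hay, the wolf | the north bank: the cabbage]
2. Courier goes back to the south bank alone.  [the south bank: the duck, the fox, the goat, the hay, the wolf | the north bank: the cabbage]
3. Courier goes to the north bank with the fox.  [the south bank: the duck, the goat, the hay, the wolf | the north bank: the cabbage, the fox]
4. Courier goes back to the south bank alone.  [the south bank: the duck, the goat, the hay, the wolf | the north bank: the cabbage, the fox]
5. Courier goes to the north bank with the duck.  [the south bank: the goat, the hay, the wolf | the north bank: the cabbage, the duck, the fox]
6. Courier goes back to the south bank alone.  [the south bank: the goat, the hay, the wolf | the north bank: the cabbage, the duck, the fox]
7. Courier goes to the north bank with the goat.  [the south bank: the hay, the wolf | the north bank: the cabbage, the duck, the fox, the goat]
8. Courier goes back to the south bank alone.  [the south bank: the hay, the wolf | the north bank: the cabbage, the duck, the fox, the goat]
9. Courier goes to the north bank with the wolf.  [the south bank: the hay | the north bank: the cabbage, the duck, the fox, the goat, the wolf]
10. Courier goes back to the south bank alone.  [the south bank: the hay | the north bank: the cabbage, the duck, the fox, the goat, the wolf]
11. Courier goes to the north bank with the hay.  [the south bank: — | the north bank: the cabbage, the duck, the fox, the goat, the hay, the wolf]

11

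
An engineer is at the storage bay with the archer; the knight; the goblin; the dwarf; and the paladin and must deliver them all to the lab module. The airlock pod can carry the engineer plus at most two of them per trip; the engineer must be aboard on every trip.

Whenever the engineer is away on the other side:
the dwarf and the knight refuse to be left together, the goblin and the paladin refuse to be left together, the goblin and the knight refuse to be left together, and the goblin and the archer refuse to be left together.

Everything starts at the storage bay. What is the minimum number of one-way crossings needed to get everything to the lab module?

Counting alone: the engineer can take at most 2 across per trip to the lab module, so moving all 5 needs at least 3 loaded trips out, with a return between consecutive ones — at least 5 crossings.
The plan below uses exactly 5 crossings, so it is optimal:
1. Engineer goes to the lab module with the goblin and the knight.  [the storage bay: the archer, the dwarf, the paladin | the lab module: the goblin, the knight]
2. Engineer goes back to the storage bay with the goblin.  [the storage bay: the archer, the dwarf, the goblin, the paladin | the lab module: the knight]
3. Engineer goes to the lab module with the archer and the paladin.  [the storage bay: the dwarf, the goblin | the lab module: the archer, the knight, the paladin]
4. Engineer goes back to the storage bay alone.  [the storage bay: the dwarf, the goblin | the lab module: the archer, the knight, the paladin]
5. Engineer goes to the lab module with the dwarf and the goblin.  [the storage bay: — | the lab module: the archer, the dwarf, the goblin, the knight, the paladin]

5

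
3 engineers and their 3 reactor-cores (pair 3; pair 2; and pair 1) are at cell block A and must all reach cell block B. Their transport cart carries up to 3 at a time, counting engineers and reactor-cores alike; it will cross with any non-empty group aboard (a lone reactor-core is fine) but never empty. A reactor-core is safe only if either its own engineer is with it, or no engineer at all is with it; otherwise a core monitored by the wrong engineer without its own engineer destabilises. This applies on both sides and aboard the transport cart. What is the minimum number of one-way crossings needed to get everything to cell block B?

5

Counting alone: each trip to cell block B takes at most 3 across and each return brings at least 1 back, so after t trips out (and t−1 returns) at most 3t − (t−1) of the 6 are across; that first reaches 6 at t = 3, so at least 5 crossings are needed.
The plan below uses exactly 5 crossings, so it is optimal:
1. engineer 3 and reactor-core 3 cross → cell block B.
2. engineer 3 crosses ← cell block A.
3. engineer 1, engineer 2, and engineer 3 cross → cell block B.
4. reactor-core 3 crosses ← cell block A.
5. reactor-core 1, reactor-core 2, and reactor-core 3 cross → cell block B.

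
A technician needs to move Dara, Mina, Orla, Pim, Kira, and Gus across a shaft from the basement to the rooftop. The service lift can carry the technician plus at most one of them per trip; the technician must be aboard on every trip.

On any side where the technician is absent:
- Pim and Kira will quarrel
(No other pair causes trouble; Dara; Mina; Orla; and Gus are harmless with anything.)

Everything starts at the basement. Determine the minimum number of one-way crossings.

Counting alone: the technician can take at most 1 across per trip to the rooftop, so moving all 6 needs at least 6 loaded trips out, with a return between consecutive ones — at least 11 crossings.
The plan below uses exactly 11 crossings, so it is optimal:
1. Technician goes to the rooftop with Pim.  [the basement: Dara, Gus, Kira, Mina, Orla | the rooftop: Pim]
2. Technician goes back to the basement alone.  [the basement: Dara, Gus, Kira, Mina, Orla | the rooftop: Pim]
3. Technician goes to the rooftop with Dara.  [the basement: Gus, Kira, Mina, Orla | the rooftop: Dara, Pim]
4. Technician goes back to the basement alone.  [the basement: Gus, Kira, Mina, Orla | the rooftop: Dara, Pim]
5. Technician goes to the rooftop with Mina.  [the basement: Gus, Kira, Orla | the rooftop: Dara, Mina, Pim]
6. Technician goes back to the basement alone.  [the basement: Gus, Kira, Orla | the rooftop: Dara, Mina, Pim]
7. Technician goes to the rooftop with Orla.  [the basement: Gus, Kira | the rooftop: Dara, Mina, Orla, Pim]
8. Technician goes back to the basement alone.  [the basement: Gus, Kira | the rooftop: Dara, Mina, Orla, Pim]
9. Technician goes to the rooftop with Gus.  [the basement: Kira | the rooftop: Dara, Gus, Mina, Orla, Pim]
10. Technician goes back to the basement alone.  [the basement: Kira | the rooftop: Dara, Gus, Mina, Orla, Pim]
11. Technician goes to the rooftop with Kira.  [the basement: — | the rooftop: Dara, Gus, Kira, Mina, Orla, Pim]

11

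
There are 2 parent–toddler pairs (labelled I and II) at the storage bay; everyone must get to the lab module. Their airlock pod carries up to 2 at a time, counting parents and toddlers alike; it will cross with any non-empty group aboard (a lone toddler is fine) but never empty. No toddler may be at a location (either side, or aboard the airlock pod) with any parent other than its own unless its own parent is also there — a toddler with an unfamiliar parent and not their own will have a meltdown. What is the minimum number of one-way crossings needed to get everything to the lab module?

Counting alone: each trip to the lab module takes at most 2 across and each return brings at least 1 back, so after t trips out (and t−1 returns) at most 2t − (t−1) of the 4 are across; that first reaches 4 at t = 3, so at least 5 crossings are needed.
The plan below uses exactly 5 crossings, so it is optimal:
1. parent I and toddler I cross → the lab module.
2. parent I crosses ← the storage bay.
3. parent I and parent II cross → the lab module.
4. parent II crosses ← the storage bay.
5. parent II and toddler II cross → the lab module.

5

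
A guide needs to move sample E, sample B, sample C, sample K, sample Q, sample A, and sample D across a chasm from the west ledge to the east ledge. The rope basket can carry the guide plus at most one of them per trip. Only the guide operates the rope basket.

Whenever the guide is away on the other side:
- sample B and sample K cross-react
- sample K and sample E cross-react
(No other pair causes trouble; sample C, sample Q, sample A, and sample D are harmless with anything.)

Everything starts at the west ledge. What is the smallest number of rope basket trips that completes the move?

15

Counting alone: the guide can take at most 1 across per trip to the east ledge, so moving all 7 needs at least 7 loaded trips out, with a return between consecutive ones — at least 13 crossings.
The safety rule pushes this higher. Following every safe sequence of crossings, the most of the 7 that can be at the east ledge as the rope basket arrives there on crossing 13 is 6 — never all 7.
So no plan with fewer than 15 crossings exists, and this one achieves 15:
1. Guide goes to the east ledge with sample K.  [the west ledge: sample A, sample B, sample C, sample D, sample E, sample Q | the east ledge: sample K]
2. Guide goes back to the west ledge alone.  [the west ledge: sample A, sample B, sample C, sample D, sample E, sample Q | the east ledge: sample K]
3. Guide goes to the east ledge with sample E.  [the west ledge: sample A, sample B, sample C, sample D, sample Q | the east ledge: sample E, sample K]
4. Guide goes back to the west ledge with sample K.  [the west ledge: sample A, sample B, sample C, sample D, sample K, sample Q | the east ledge: sample E]
5. Guide goes to the east ledge with sample B.  [the west ledge: sample A, sample C, sample D, sample K, sample Q | the east ledge: sample B, sample E]
6. Guide goes back to the west ledge alone.  [the west ledge: sample A, sample C, sample D, sample K, sample Q | the east ledge: sample B, sample E]
7. Guide goes to the east ledge with sample C.  [the west ledge: sample A, sample D, sample K, sample Q | the east ledge: sample B, sample C, sample E]
8. Guide goes back to the west ledge alone.  [the west ledge: sample A, sample D, sample K, sample Q | the east ledge: sample B, sample C, sample E]
9. Guide goes to the east ledge with sample Q.  [the west ledge: sample A, sample D, sample K | the east ledge: sample B, sample C, sample E, sample Q]
10. Guide goes back to the west ledge alone.  [the west ledge: sample A, sample D, sample K | the east ledge: sample B, sample C, sample E, sample Q]
11. Guide goes to the east ledge with sample A.  [the west ledge: sample D, sample K | the east ledge: sample A, sample B, sample C, sample E, sample Q]
12. Guide goes back to the west ledge alone.  [the west ledge: sample D, sample K | the east ledge: sample A, sample B, sample C, sample E, sample Q]
13. Guide goes to the east ledge with sample D.  [the west ledge: sample K | the east ledge: sample A, sample B, sample C, sample D, sample E, sample Q]
14. Guide goes back to the west ledge alone.  [the west ledge: sample K | the east ledge: sample A, sample B, sample C, sample D, sample E, sample Q]
15. Guide goes to the east ledge with sample K.  [the west ledge: — | the east ledge: sample A, sample B, sample C, sample D, sample E, sample K, sample Q]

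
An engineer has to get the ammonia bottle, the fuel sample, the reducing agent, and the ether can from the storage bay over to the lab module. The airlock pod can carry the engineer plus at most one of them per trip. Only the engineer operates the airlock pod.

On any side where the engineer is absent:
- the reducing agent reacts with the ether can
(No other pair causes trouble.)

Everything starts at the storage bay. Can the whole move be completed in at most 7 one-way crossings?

Yes

Yes — this plan uses 7 crossings (≤ 7):
1. Engineer goes to the lab module with the reducing agent.  [the storage bay: the ammonia bottle, the ether can, the fuel sample | the lab module: the reducing agent]
2. Engineer goes back to the storage bay alone.  [the storage bay: the ammonia bottle, the ether can, the fuel sample | the lab module: the reducing agent]
3. Engineer goes to the lab module with the ammonia bottle.  [the storage bay: the ether can, the fuel sample | the lab module: the ammonia bottle, the reducing agent]
4. Engineer goes back to the storage bay alone.  [the storage bay: the ether can, the fuel sample | the lab module: the ammonia bottle, the reducing agent]
5. Engineer goes to the lab module with the fuel sample.  [the storage bay: the ether can | the lab module: the ammonia bottle, the fuel sample, the reducing agent]
6. Engineer goes back to the storage bay alone.  [the storage bay: the ether can | the lab module: the ammonia bottle, the fuel sample, the reducing agent]
7. Engineer goes to the lab module with the ether can.  [the storage bay: — | the lab module: the ammonia bottle, the ether can, the fuel sample, the reducing agent]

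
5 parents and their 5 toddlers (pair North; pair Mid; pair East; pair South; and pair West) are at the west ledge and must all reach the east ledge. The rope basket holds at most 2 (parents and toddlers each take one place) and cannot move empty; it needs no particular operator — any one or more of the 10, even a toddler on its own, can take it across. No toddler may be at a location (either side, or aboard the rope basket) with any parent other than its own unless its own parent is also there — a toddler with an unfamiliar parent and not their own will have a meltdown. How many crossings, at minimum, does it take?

Following every safe sequence of crossings from the start, the most of the 10 that can be at the east ledge as the rope basket arrives there on crossings 1, 3, 5, 7 is 2, 3, 4, 5 respectively; the best ever achieved is 5 of 10.
From crossing 9 on, no configuration arises that was not already reachable earlier: only 82 distinct safe configurations (who is on which side, and where the rope basket is) can ever be reached, none of them has everyone across, and every continuation just revisits them. So no valid plan exists.

impossible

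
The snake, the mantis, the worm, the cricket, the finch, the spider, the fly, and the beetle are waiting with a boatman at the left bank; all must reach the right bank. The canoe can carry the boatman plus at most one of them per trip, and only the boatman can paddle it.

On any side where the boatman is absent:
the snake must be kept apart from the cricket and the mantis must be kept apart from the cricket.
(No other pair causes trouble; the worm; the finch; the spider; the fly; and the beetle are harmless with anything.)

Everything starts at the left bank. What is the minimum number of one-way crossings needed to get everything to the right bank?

17

Counting alone: the boatman can take at most 1 across per trip to the right bank, so moving all 8 needs at least 8 loaded trips out, with a return between consecutive ones — at least 15 crossings.
The safety rule pushes this higher. Following every safe sequence of crossings, the most of the 8 that can be at the right bank as the canoe arrives there on crossing 15 is 7 — never all 8.
So no plan with fewer than 17 crossings exists, and this one achieves 17:
1. Boatman goes to the right bank with the cricket.
2. Boatman goes back to the left bank alone.
3. Boatman goes to the right bank with the snake.
4. Boatman goes back to the left bank with the cricket.
5. Boatman goes to the right bank with the mantis.
6. Boatman goes back to the left bank alone.
7. Boatman goes to the right bank with the worm.
8. Boatman goes back to the left bank alone.
9. Boatman goes to the right bank with the finch.
10. Boatman goes back to the left bank alone.
11. Boatman goes to the right bank with the spider.
12. Boatman goes back to the left bank alone.
13. Boatman goes to the right bank with the fly.
14. Boatman goes back to the left bank alone.
15. Boatman goes to the right bank with the beetle.
16. Boatman goes back to the left bank alone.
17. Boatman goes to the right bank with the cricket.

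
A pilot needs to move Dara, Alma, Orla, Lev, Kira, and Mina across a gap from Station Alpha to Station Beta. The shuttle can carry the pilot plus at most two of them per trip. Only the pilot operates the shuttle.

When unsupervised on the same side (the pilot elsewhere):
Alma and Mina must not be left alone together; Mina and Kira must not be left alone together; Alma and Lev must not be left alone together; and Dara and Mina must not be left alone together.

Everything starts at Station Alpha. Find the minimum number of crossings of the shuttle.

7

Counting alone: the pilot can take at most 2 across per trip to Station Beta, so moving all 6 needs at least 3 loaded trips out, with a return between consecutive ones — at least 5 crossings.
The safety rule pushes this higher. Following every safe sequence of crossings, the most of the 6 that can be at Station Beta as the shuttle arrives there on crossing 5 is 5 — never all 6.
So no plan with fewer than 7 crossings exists, and this one achieves 7:
1. Pilot goes to Station Beta with Alma and Mina.
2. Pilot goes back to Station Alpha with Alma.
3. Pilot goes to Station Beta with Alma and Dara.
4. Pilot goes back to Station Alpha with Mina.
5. Pilot goes to Station Beta with Kira and Orla.
6. Pilot goes back to Station Alpha alone.
7. Pilot goes to Station Beta with Lev and Mina.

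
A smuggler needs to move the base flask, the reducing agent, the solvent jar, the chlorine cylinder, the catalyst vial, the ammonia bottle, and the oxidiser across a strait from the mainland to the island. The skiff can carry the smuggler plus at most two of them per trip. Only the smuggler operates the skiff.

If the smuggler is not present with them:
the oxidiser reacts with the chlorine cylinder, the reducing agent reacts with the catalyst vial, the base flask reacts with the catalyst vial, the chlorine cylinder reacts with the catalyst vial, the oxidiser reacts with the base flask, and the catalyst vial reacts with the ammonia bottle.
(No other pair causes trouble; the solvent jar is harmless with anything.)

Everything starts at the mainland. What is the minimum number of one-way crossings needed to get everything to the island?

Counting alone: the smuggler can take at most 2 across per trip to the island, so moving all 7 needs at least 4 loaded trips out, with a return between consecutive ones — at least 7 crossings.
The safety rule pushes this higher. Following every safe sequence of crossings, the most of the 7 that can be at the island as the skiff arrives there on crossing 7 is 6 — never all 7.
So no plan with fewer than 9 crossings exists, and this one achieves 9:
1. Smuggler goes to the island with the catalyst vial and the oxidiser.
2. Smuggler goes back to the mainland alone.
3. Smuggler goes to the island with the solvent jar.
4. Smuggler goes back to the mainland alone.
5. Smuggler goes to the island with the base flask and the reducing agent.
6. Smuggler goes back to the mainland with the catalyst vial and the oxidiser.
7. Smuggler goes to the island with the ammonia bottle and the chlorine cylinder.
8. Smuggler goes back to the mainland alone.
9. Smuggler goes to the island with the catalyst vial and the oxidiser.

9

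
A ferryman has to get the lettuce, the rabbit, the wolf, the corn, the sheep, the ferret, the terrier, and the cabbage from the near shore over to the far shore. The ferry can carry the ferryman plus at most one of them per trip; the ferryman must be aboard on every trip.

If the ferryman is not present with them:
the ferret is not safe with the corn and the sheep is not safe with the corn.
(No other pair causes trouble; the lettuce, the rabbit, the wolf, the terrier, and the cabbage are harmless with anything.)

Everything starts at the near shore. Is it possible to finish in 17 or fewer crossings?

Yes

Yes — this plan uses 17 crossings (≤ 17):
1. Ferryman goes to the far shore with the corn.
2. Ferryman goes back to the near shore alone.
3. Ferryman goes to the far shore with the lettuce.
4. Ferryman goes back to the near shore alone.
5. Ferryman goes to the far shore with the rabbit.
6. Ferryman goes back to the near shore alone.
7. Ferryman goes to the far shore with the wolf.
8. Ferryman goes back to the near shore alone.
9. Ferryman goes to the far shore with the sheep.
10. Ferryman goes back to the near shore with the corn.
11. Ferryman goes to the far shore with the ferret.
12. Ferryman goes back to the near shore alone.
13. Ferryman goes to the far shore with the terrier.
14. Ferryman goes back to the near shore alone.
15. Ferryman goes to the far shore with the cabbage.
16. Ferryman goes back to the near shore alone.
17. Ferryman goes to the far shore with the corn.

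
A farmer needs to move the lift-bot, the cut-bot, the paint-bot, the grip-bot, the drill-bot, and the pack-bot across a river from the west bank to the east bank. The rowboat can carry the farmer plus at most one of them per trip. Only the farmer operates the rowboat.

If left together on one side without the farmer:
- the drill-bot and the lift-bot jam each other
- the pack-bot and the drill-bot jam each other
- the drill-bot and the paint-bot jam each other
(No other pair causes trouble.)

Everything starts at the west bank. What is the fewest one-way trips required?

Following every safe sequence of crossings from the start, the most of the 6 that can be at the east bank as the rowboat arrives there on crossings 1, 3, 5, 7 is 1, 2, 3, 4 respectively; the best ever achieved is 4 of 6.
From crossing 9 on, no configuration arises that was not already reachable earlier: only 36 distinct safe configurations (who is on which side, and where the rowboat is) can ever be reached, none of them has everyone across, and every continuation just revisits them. So no valid plan exists.

impossible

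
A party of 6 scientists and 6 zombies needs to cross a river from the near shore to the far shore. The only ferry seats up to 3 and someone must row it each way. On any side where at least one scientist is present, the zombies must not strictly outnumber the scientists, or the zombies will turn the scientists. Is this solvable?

Following every safe sequence of crossings from the start, the most of the 12 that can be at the far shore as the ferry arrives there on crossings 1, 3, 5 is 3, 5, 6 respectively; the best ever achieved is 6 of 12.
From crossing 7 on, no configuration arises that was not already reachable earlier: only 17 distinct safe configurations (who is on which side, and where the ferry is) can ever be reached, none of them has everyone across, and every continuation just revisits them. They are: 0 scientists + 0 zombies across (ferry back at the start); 0 scientists + 1 zombie across (ferry there); 0 scientists + 1 zombie across (ferry back at the start); 0 scientists + 2 zombies across (ferry there); 0 scientists + 2 zombies across (ferry back at the start); 0 scientists + 3 zombies across (ferry there); 0 scientists + 3 zombies across (ferry back at the start); 0 scientists + 4 zombies across (ferry there); 0 scientists + 4 zombies across (ferry back at the start); 0 scientists + 5 zombies across (ferry there); 0 scientists + 5 zombies across (ferry back at the start); 0 scientists + 6 zombies across (ferry there); 1 scientist + 1 zombie across (ferry there); 1 scientist + 1 zombie across (ferry back at the start); 2 scientists + 2 zombies across (ferry there); 2 scientists + 2 zombies across (ferry back at the start); 3 scientists + 3 zombies across (ferry there). So no valid plan exists.

No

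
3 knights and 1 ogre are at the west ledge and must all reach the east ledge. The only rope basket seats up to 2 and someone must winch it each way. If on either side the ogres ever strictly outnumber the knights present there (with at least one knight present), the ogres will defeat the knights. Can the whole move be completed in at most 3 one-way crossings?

Counting alone: each trip to the east ledge takes at most 2 across and each return brings at least 1 back, so after t trips out (and t−1 returns) at most 2t − (t−1) of the 4 are across; that first reaches 4 at t = 3, so at least 5 crossings are needed.
Since 3 < 5, 3 crossings cannot be enough. (The shortest complete plan in fact takes 5:)
1. 1 knight and 1 ogre → the east ledge.  (the west ledge: 2K 0O; the east ledge: 1K 1O)
2. 1 ogre ← the west ledge.  (the west ledge: 2K 1O; the east ledge: 1K 0O)
3. 1 knight and 1 ogre → the east ledge.  (the west ledge: 1K 0O; the east ledge: 2K 1O)
4. 1 ogre ← the west ledge.  (the west ledge: 1K 1O; the east ledge: 2K 0O)
5. 1 knight and 1 ogre → the east ledge.  (the west ledge: 0K 0O; the east ledge: 3K 1O)

No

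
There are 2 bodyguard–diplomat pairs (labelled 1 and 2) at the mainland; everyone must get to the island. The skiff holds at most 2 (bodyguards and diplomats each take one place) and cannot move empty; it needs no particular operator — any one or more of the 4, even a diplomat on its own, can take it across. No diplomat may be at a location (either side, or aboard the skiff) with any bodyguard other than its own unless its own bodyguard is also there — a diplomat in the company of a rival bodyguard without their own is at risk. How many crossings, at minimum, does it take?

Counting alone: each trip to the island takes at most 2 across and each return brings at least 1 back, so after t trips out (and t−1 returns) at most 2t − (t−1) of the 4 are across; that first reaches 4 at t = 3, so at least 5 crossings are needed.
The plan below uses exactly 5 crossings, so it is optimal:
1. bodyguard 1 and diplomat 1 cross → the island.
2. bodyguard 1 crosses ← the mainland.
3. bodyguard 1 and bodyguard 2 cross → the island.
4. bodyguard 2 crosses ← the mainland.
5. bodyguard 2 and diplomat 2 cross → the island.

5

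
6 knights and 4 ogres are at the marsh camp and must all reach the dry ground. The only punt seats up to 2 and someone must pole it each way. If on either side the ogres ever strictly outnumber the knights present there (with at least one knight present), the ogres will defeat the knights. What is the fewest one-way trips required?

17

Counting alone: each trip to the dry ground takes at most 2 across and each return brings at least 1 back, so after t trips out (and t−1 returns) at most 2t − (t−1) of the 10 are across; that first reaches 10 at t = 9, so at least 17 crossings are needed.
The plan below uses exactly 17 crossings, so it is optimal:
1. 2 ogres → the dry ground.  (the marsh camp: 6K 2O; the dry ground: 0K 2O)
2. 1 ogre ← the marsh camp.  (the marsh camp: 6K 3O; the dry ground: 0K 1O)
3. 2 ogres → the dry ground.  (the marsh camp: 6K 1O; the dry ground: 0K 3O)
4. 1 ogre ← the marsh camp.  (the marsh camp: 6K 2O; the dry ground: 0K 2O)
5. 2 knights → the dry ground.  (the marsh camp: 4K 2O; the dry ground: 2K 2O)
6. 1 ogre ← the marsh camp.  (the marsh camp: 4K 3O; the dry ground: 2K 1O)
7. 1 knight and 1 ogre → the dry ground.  (the marsh camp: 3K 2O; the dry ground: 3K 2O)
8. 1 ogre ← the marsh camp.  (the marsh camp: 3K 3O; the dry ground: 3K 1O)
9. 2 ogres → the dry ground.  (the marsh camp: 3K 1O; the dry ground: 3K 3O)
10. 1 ogre ← the marsh camp.  (the marsh camp: 3K 2O; the dry ground: 3K 2O)
11. 1 knight and 1 ogre → the dry ground.  (the marsh camp: 2K 1O; the dry ground: 4K 3O)
12. 1 ogre ← the marsh camp.  (the marsh camp: 2K 2O; the dry ground: 4K 2O)
13. 2 ogres → the dry ground.  (the marsh camp: 2K 0O; the dry ground: 4K 4O)
14. 1 ogre ← the marsh camp.  (the marsh camp: 2K 1O; the dry ground: 4K 3O)
15. 1 knight and 1 ogre → the dry ground.  (the marsh camp: 1K 0O; the dry ground: 5K 4O)
16. 1 ogre ← the marsh camp.  (the marsh camp: 1K 1O; the dry ground: 5K 3O)
17. 1 knight and 1 ogre → the dry ground.  (the marsh camp: 0K 0O; the dry ground: 6K 4O)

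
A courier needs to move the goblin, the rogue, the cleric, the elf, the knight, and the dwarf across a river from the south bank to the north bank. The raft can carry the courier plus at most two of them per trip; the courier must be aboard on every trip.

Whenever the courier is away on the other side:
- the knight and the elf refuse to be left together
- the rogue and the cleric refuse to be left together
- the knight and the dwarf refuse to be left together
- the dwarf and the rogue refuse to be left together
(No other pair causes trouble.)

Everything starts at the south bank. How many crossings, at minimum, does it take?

Counting alone: the courier can take at most 2 across per trip to the north bank, so moving all 6 needs at least 3 loaded trips out, with a return between consecutive ones — at least 5 crossings.
The safety rule pushes this higher. Following every safe sequence of crossings, the most of the 6 that can be at the north bank as the raft arrives there on crossing 5 is 5 — never all 6.
So no plan with fewer than 7 crossings exists, and this one achieves 7:
1. Courier goes to the north bank with the knight and the rogue.  [the south bank: the cleric, the dwarf, the elf, the goblin | the north bank: the knight, the rogue]
2. Courier goes back to the south bank alone.  [the south bank: the cleric, the dwarf, the elf, the goblin | the north bank: the knight, the rogue]
3. Courier goes to the north bank with the cleric and the goblin.  [the south bank: the dwarf, the elf | the north bank: the cleric, the goblin, the knight, the rogue]
4. Courier goes back to the south bank with the rogue.  [the south bank: the dwarf, the elf, the rogue | the north bank: the cleric, the goblin, the knight]
5. Courier goes to the north bank with the dwarf and the elf.  [the south bank: the rogue | the north bank: the cleric, the dwarf, the elf, the goblin, the knight]
6. Courier goes back to the south bank with the knight.  [the south bank: the knight, the rogue | the north bank: the cleric, the dwarf, the elf, the goblin]
7. Courier goes to the north bank with the knight and the rogue.  [the south bank: — | the north bank: the cleric, the dwarf, the elf, the goblin, the knight, the rogue]

7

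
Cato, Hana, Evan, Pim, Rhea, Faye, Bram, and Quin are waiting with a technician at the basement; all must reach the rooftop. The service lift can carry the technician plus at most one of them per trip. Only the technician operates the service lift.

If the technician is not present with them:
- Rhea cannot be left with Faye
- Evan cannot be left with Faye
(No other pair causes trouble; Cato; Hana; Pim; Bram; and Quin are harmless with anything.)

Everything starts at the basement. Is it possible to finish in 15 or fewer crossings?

Counting alone: the technician can take at most 1 across per trip to the rooftop, so moving all 8 needs at least 8 loaded trips out, with a return between consecutive ones — at least 15 crossings.
The safety rule pushes this higher. Following every safe sequence of crossings, the most of the 8 that can be at the rooftop as the service lift arrives there on crossing 15 is 7 — never all 8.
So the move cannot be finished within 15 crossings. (The shortest complete plan takes 17:)
1. Technician goes to the rooftop with Faye.
2. Technician goes back to the basement alone.
3. Technician goes to the rooftop with Cato.
4. Technician goes back to the basement alone.
5. Technician goes to the rooftop with Hana.
6. Technician goes back to the basement alone.
7. Technician goes to the rooftop with Evan.
8. Technician goes back to the basement with Faye.
9. Technician goes to the rooftop with Rhea.
10. Technician goes back to the basement alone.
11. Technician goes to the rooftop with Pim.
12. Technician goes back to the basement alone.
13. Technician goes to the rooftop with Bram.
14. Technician goes back to the basement alone.
15. Technician goes to the rooftop with Quin.
16. Technician goes back to the basement alone.
17. Technician goes to the rooftop with Faye.

No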